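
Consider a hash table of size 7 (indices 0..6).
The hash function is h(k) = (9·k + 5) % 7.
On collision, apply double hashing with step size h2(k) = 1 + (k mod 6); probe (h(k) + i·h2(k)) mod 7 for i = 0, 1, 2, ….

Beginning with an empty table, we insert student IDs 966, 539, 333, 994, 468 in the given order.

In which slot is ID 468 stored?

0

966 hashes to 5; slot 5 is free -> place at 5.
539 hashes to 5, h2=6; 5 taken -> place at 4.
333 hashes to 6; slot 6 is free -> place at 6.
994 hashes to 5, h2=5; 5 taken -> place at 3.
468 hashes to 3, h2=1; 3,4,5,6 taken -> place at 0.
Table: [468, ∅, ∅, 994, 539, 966, 333]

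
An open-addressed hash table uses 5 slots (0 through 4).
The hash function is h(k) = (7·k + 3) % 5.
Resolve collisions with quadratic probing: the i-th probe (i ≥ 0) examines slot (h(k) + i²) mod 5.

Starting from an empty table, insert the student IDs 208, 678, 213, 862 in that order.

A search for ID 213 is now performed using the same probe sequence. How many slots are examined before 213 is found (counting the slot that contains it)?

3

Insert 208: h=4, slot 4 empty -> index 4.
Insert 678: h=4, slot 4 occupied -> index 0.
Insert 213: h=4, slots 4,0 occupied -> index 3.
Insert 862: h=2, slot 2 empty -> index 2.
Table: [678, —, 862, 213, 208]
Lookup 213: h=4, probe 4,0,3 → found at 3.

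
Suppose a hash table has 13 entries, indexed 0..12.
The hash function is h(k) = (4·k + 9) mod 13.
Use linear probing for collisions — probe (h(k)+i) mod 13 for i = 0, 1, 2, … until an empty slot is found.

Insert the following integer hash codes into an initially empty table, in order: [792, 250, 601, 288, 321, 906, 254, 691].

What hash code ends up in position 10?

691

Insert 792: h=5, slot 5 empty => index 5.
Insert 250: h=8, slot 8 empty => index 8.
Insert 601: h=8, slot 8 occupied => index 9.
Insert 288: h=4, slot 4 empty => index 4.
Insert 321: h=6, slot 6 empty => index 6.
Insert 906: h=6, slot 6 occupied => index 7.
Insert 254: h=11, slot 11 empty => index 11.
Insert 691: h=4, slots 4,5,6,7,8,9 occupied => index 10.
Table: [—, —, —, —, 288, 792, 321, 906, 250, 601, 691, 254, —]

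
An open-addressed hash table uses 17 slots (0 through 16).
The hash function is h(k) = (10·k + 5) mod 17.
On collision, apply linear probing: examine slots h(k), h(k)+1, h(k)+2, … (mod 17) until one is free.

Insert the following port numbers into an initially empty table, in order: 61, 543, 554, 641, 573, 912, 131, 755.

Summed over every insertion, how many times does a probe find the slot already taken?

Insert 61: h=3, slot 3 empty -> index 3.
Insert 543: h=12, slot 12 empty -> index 12.
Insert 554: h=3, slot 3 occupied -> index 4.
Insert 641: h=6, slot 6 empty -> index 6.
Insert 573: h=6, slot 6 occupied -> index 7.
Insert 912: h=13, slot 13 empty -> index 13.
Insert 131: h=6, slots 6,7 occupied -> index 8.
Insert 755: h=7, slots 7,8 occupied -> index 9.
Table: [∅, ∅, ∅, 61, 554, ∅, 641, 573, 131, 755, ∅, ∅, 543, 912, ∅, ∅, ∅]

6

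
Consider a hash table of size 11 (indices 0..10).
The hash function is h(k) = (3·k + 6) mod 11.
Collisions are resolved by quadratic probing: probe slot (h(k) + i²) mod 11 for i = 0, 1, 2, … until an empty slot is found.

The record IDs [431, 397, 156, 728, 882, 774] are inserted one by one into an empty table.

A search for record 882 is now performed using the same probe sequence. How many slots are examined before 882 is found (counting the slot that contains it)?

431: h=1 => slot 1
397: h=9 => slot 9
156: h=1, probe 1,2 => slot 2
728: h=1, probe 1,2,5 => slot 5
882: h=1, probe 1,2,5,10 => slot 10
774: h=7 => slot 7
Table: [—, 431, 156, —, —, 728, —, 774, —, 397, 882]
Lookup 882: h=1, probe 1,2,5,10 → found at 10.

4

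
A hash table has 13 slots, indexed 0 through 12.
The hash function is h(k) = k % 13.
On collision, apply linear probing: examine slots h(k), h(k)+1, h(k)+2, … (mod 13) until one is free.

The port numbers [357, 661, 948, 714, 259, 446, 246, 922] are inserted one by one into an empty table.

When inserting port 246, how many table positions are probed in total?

Insert 357: h=6, slot 6 empty => index 6.
Insert 661: h=11, slot 11 empty => index 11.
Insert 948: h=12, slot 12 empty => index 12.
Insert 714: h=12, slot 12 occupied => index 0.
Insert 259: h=12, slots 12,0 occupied => index 1.
Insert 446: h=4, slot 4 empty => index 4.
Insert 246: h=12, slots 12,0,1 occupied => index 2.
Insert 922: h=12, slots 12,0,1,2 occupied => index 3.
Table: [714, 259, 246, 922, 446, ., 357, ., ., ., ., 661, 948]

4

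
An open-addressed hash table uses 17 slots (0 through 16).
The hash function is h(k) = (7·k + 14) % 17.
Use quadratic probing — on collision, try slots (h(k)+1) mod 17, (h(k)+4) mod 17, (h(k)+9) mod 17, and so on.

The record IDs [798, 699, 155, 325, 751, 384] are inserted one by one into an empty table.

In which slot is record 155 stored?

798: h=7 → slot 7
699: h=11 → slot 11
155: h=11, probe 11,12 → slot 12
325: h=11, probe 11,12,15 → slot 15
751: h=1 → slot 1
384: h=16 → slot 16
Table: [-, 751, -, -, -, -, -, 798, -, -, -, 699, 155, -, -, 325, 384]

12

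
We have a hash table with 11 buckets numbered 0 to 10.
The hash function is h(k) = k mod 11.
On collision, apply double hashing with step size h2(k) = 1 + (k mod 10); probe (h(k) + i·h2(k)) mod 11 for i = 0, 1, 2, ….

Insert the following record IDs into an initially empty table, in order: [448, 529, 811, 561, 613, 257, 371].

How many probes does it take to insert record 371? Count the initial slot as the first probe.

4

Insert 448: h=8, slot 8 empty -> index 8.
Insert 529: h=1, slot 1 empty -> index 1.
Insert 811: h=8, h2=2, slot 8 occupied -> index 10.
Insert 561: h=0, slot 0 empty -> index 0.
Insert 613: h=8, h2=4, slots 8,1 occupied -> index 5.
Insert 257: h=4, slot 4 empty -> index 4.
Insert 371: h=8, h2=2, slots 8,10,1 occupied -> index 3.
Table: [561, 529, —, 371, 257, 613, —, —, 448, —, 811]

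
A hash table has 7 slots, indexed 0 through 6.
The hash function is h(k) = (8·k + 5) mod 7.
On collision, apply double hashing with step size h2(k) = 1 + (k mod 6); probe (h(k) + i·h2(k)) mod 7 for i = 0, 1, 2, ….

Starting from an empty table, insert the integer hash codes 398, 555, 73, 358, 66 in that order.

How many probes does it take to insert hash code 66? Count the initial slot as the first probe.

2

398: h=4 → slot 4
555: h=0 → slot 0
73: h=1 → slot 1
358: h=6 → slot 6
66: h=1, h2=1, probe 1,2 → slot 2
Table: [555, 73, 66, ., 398, ., 358]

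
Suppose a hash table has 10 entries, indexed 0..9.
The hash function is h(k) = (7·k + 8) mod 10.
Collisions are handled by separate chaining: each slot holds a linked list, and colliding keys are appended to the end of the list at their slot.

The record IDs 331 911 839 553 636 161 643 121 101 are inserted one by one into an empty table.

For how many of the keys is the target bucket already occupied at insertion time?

5

Insert 331: h=5, bucket 5 empty -> new chain.
Insert 911: h=5, bucket 5 nonempty -> append to chain.
Insert 839: h=1, bucket 1 empty -> new chain.
Insert 553: h=9, bucket 9 empty -> new chain.
Insert 636: h=0, bucket 0 empty -> new chain.
Insert 161: h=5, bucket 5 nonempty -> append to chain.
Insert 643: h=9, bucket 9 nonempty -> append to chain.
Insert 121: h=5, bucket 5 nonempty -> append to chain.
Insert 101: h=5, bucket 5 nonempty -> append to chain.
Final buckets:
0: 636
1: 839
2: ∅
3: ∅
4: ∅
5: 331 -> 911 -> 161 -> 121 -> 101
6: ∅
7: ∅
8: ∅
9: 553 -> 643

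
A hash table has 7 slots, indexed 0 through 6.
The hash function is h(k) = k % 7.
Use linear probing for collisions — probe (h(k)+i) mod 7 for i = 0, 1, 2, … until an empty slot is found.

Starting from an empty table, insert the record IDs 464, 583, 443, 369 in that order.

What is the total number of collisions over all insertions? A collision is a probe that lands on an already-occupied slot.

3

464 hashes to 2; slot 2 is free => place at 2.
583 hashes to 2; 2 taken => place at 3.
443 hashes to 2; 2,3 taken => place at 4.
369 hashes to 5; slot 5 is free => place at 5.
Table: [—, —, 464, 583, 443, 369, —]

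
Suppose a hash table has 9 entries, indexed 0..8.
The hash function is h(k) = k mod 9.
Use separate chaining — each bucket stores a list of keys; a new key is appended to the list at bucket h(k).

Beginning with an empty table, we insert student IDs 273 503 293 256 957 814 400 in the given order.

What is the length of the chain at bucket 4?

Insert 273: h=3, bucket 3 empty -> new chain.
Insert 503: h=8, bucket 8 empty -> new chain.
Insert 293: h=5, bucket 5 empty -> new chain.
Insert 256: h=4, bucket 4 empty -> new chain.
Insert 957: h=3, bucket 3 nonempty -> append to chain.
Insert 814: h=4, bucket 4 nonempty -> append to chain.
Insert 400: h=4, bucket 4 nonempty -> append to chain.
Final buckets:
0: _
1: _
2: _
3: 273 -> 957
4: 256 -> 814 -> 400
5: 293
6: _
7: _
8: 503

3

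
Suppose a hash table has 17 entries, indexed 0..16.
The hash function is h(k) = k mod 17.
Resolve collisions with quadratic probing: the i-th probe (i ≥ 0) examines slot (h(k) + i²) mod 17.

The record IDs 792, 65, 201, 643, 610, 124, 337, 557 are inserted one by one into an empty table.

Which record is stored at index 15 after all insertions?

201

Insert 792: h=10, slot 10 empty -> index 10.
Insert 65: h=14, slot 14 empty -> index 14.
Insert 201: h=14, slot 14 occupied -> index 15.
Insert 643: h=14, slots 14,15 occupied -> index 1.
Insert 610: h=15, slot 15 occupied -> index 16.
Insert 124: h=5, slot 5 empty -> index 5.
Insert 337: h=14, slots 14,15,1 occupied -> index 6.
Insert 557: h=13, slot 13 empty -> index 13.
Table: [., 643, ., ., ., 124, 337, ., ., ., 792, ., ., 557, 65, 201, 610]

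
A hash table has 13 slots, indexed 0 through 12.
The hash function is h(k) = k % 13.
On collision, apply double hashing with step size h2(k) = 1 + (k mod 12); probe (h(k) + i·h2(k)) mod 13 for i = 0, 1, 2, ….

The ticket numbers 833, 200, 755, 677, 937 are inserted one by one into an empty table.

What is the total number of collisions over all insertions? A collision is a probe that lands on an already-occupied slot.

Insert 833: h=1, slot 1 empty -> index 1.
Insert 200: h=5, slot 5 empty -> index 5.
Insert 755: h=1, h2=12, slot 1 occupied -> index 0.
Insert 677: h=1, h2=6, slot 1 occupied -> index 7.
Insert 937: h=1, h2=2, slot 1 occupied -> index 3.
Table: [755, 833, —, 937, —, 200, —, 677, —, —, —, —, —]

3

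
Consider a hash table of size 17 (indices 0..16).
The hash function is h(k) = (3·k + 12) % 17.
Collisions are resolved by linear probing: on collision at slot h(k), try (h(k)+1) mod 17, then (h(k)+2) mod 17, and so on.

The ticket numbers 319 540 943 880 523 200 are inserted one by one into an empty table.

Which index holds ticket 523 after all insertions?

4

Insert 319: h=0, slot 0 empty => index 0.
Insert 540: h=0, slot 0 occupied => index 1.
Insert 943: h=2, slot 2 empty => index 2.
Insert 880: h=0, slots 0,1,2 occupied => index 3.
Insert 523: h=0, slots 0,1,2,3 occupied => index 4.
Insert 200: h=0, slots 0,1,2,3,4 occupied => index 5.
Table: [319, 540, 943, 880, 523, 200, —, —, —, —, —, —, —, —, —, —, —]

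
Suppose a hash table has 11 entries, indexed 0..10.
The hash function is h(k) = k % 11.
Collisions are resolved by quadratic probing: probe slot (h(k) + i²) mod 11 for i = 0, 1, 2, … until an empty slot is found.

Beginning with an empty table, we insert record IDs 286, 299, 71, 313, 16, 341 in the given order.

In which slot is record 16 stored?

286: h=0 → slot 0
299: h=2 → slot 2
71: h=5 → slot 5
313: h=5, probe 5,6 → slot 6
16: h=5, probe 5,6,9 → slot 9
341: h=0, probe 0,1 → slot 1
Table: [286, 341, 299, -, -, 71, 313, -, -, 16, -]

9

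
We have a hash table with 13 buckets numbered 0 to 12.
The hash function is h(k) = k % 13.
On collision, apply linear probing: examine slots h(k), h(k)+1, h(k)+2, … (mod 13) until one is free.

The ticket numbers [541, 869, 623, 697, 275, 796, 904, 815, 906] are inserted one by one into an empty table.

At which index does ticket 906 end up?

Insert 541: h=8, slot 8 empty -> index 8.
Insert 869: h=11, slot 11 empty -> index 11.
Insert 623: h=12, slot 12 empty -> index 12.
Insert 697: h=8, slot 8 occupied -> index 9.
Insert 275: h=2, slot 2 empty -> index 2.
Insert 796: h=3, slot 3 empty -> index 3.
Insert 904: h=7, slot 7 empty -> index 7.
Insert 815: h=9, slot 9 occupied -> index 10.
Insert 906: h=9, slots 9,10,11,12 occupied -> index 0.
Table: [906, -, 275, 796, -, -, -, 904, 541, 697, 815, 869, 623]

0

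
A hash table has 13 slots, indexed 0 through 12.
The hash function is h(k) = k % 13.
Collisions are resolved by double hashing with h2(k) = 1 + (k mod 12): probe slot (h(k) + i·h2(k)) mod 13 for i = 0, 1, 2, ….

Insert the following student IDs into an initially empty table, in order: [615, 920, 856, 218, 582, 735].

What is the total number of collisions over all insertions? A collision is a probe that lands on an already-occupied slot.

4

615 hashes to 4; slot 4 is free -> place at 4.
920 hashes to 10; slot 10 is free -> place at 10.
856 hashes to 11; slot 11 is free -> place at 11.
218 hashes to 10, h2=3; 10 taken -> place at 0.
582 hashes to 10, h2=7; 10,4,11 taken -> place at 5.
735 hashes to 7; slot 7 is free -> place at 7.
Table: [218, _, _, _, 615, 582, _, 735, _, _, 920, 856, _]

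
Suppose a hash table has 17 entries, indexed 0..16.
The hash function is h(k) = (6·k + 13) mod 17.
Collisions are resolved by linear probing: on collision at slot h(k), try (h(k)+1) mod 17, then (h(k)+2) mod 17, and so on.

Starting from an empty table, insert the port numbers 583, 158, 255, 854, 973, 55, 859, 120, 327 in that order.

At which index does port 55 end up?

5

583 hashes to 9; slot 9 is free => place at 9.
158 hashes to 9; 9 taken => place at 10.
255 hashes to 13; slot 13 is free => place at 13.
854 hashes to 3; slot 3 is free => place at 3.
973 hashes to 3; 3 taken => place at 4.
55 hashes to 3; 3,4 taken => place at 5.
859 hashes to 16; slot 16 is free => place at 16.
120 hashes to 2; slot 2 is free => place at 2.
327 hashes to 3; 3,4,5 taken => place at 6.
Table: [—, —, 120, 854, 973, 55, 327, —, —, 583, 158, —, —, 255, —, —, 859]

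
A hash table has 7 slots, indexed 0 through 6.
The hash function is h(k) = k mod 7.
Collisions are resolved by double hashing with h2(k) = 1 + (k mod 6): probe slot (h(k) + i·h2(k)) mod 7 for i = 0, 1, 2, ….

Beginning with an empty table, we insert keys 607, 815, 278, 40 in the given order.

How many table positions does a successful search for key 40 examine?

4

Insert 607: h=5, slot 5 empty → index 5.
Insert 815: h=3, slot 3 empty → index 3.
Insert 278: h=5, h2=3, slot 5 occupied → index 1.
Insert 40: h=5, h2=5, slots 5,3,1 occupied → index 6.
Table: [—, 278, —, 815, —, 607, 40]
Lookup 40: h=5, h2=5, probe 5,3,1,6 → found at 6.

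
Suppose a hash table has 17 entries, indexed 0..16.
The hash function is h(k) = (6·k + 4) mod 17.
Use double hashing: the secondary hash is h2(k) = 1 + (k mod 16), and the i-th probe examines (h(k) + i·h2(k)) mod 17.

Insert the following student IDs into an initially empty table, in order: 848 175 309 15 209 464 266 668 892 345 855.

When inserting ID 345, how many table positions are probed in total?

Insert 848: h=9, slot 9 empty -> index 9.
Insert 175: h=0, slot 0 empty -> index 0.
Insert 309: h=5, slot 5 empty -> index 5.
Insert 15: h=9, h2=16, slot 9 occupied -> index 8.
Insert 209: h=0, h2=2, slot 0 occupied -> index 2.
Insert 464: h=0, h2=1, slot 0 occupied -> index 1.
Insert 266: h=2, h2=11, slot 2 occupied -> index 13.
Insert 668: h=0, h2=13, slots 0,13,9,5,1 occupied -> index 14.
Insert 892: h=1, h2=13, slots 1,14 occupied -> index 10.
Insert 345: h=0, h2=10, slots 0,10 occupied -> index 3.
Insert 855: h=0, h2=8, slots 0,8 occupied -> index 16.
Table: [175, 464, 209, 345, _, 309, _, _, 15, 848, 892, _, _, 266, 668, _, 855]

3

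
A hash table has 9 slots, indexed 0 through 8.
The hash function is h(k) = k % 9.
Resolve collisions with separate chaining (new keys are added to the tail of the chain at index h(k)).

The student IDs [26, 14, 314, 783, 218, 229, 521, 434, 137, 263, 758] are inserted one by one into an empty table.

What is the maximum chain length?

Insert 26: h=8, bucket 8 empty → new chain.
Insert 14: h=5, bucket 5 empty → new chain.
Insert 314: h=8, bucket 8 nonempty → append to chain.
Insert 783: h=0, bucket 0 empty → new chain.
Insert 218: h=2, bucket 2 empty → new chain.
Insert 229: h=4, bucket 4 empty → new chain.
Insert 521: h=8, bucket 8 nonempty → append to chain.
Insert 434: h=2, bucket 2 nonempty → append to chain.
Insert 137: h=2, bucket 2 nonempty → append to chain.
Insert 263: h=2, bucket 2 nonempty → append to chain.
Insert 758: h=2, bucket 2 nonempty → append to chain.
Final buckets:
0: 783
1: —
2: 218 -> 434 -> 137 -> 263 -> 758
3: —
4: 229
5: 14
6: —
7: —
8: 26 -> 314 -> 521

5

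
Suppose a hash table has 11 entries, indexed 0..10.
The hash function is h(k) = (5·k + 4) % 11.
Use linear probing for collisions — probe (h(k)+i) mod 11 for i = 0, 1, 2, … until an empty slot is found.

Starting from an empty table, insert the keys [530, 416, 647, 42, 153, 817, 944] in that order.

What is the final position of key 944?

9

530: h=3 -> slot 3
416: h=5 -> slot 5
647: h=5, probe 5,6 -> slot 6
42: h=5, probe 5,6,7 -> slot 7
153: h=10 -> slot 10
817: h=8 -> slot 8
944: h=5, probe 5,6,7,8,9 -> slot 9
Table: [—, —, —, 530, —, 416, 647, 42, 817, 944, 153]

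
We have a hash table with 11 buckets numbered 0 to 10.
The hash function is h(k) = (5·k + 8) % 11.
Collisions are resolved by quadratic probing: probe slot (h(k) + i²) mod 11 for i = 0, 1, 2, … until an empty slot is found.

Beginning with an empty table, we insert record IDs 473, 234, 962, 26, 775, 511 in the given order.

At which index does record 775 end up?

473 hashes to 8; slot 8 is free => place at 8.
234 hashes to 1; slot 1 is free => place at 1.
962 hashes to 0; slot 0 is free => place at 0.
26 hashes to 6; slot 6 is free => place at 6.
775 hashes to 0; 0,1 taken => place at 4.
511 hashes to 0; 0,1,4 taken => place at 9.
Table: [962, 234, ., ., 775, ., 26, ., 473, 511, .]

4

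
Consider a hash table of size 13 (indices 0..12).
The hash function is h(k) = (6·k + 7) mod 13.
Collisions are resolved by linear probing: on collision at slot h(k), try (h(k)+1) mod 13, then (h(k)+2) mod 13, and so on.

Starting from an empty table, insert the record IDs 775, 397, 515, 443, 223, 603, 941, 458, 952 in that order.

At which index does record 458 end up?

1

775 hashes to 3; slot 3 is free => place at 3.
397 hashes to 10; slot 10 is free => place at 10.
515 hashes to 3; 3 taken => place at 4.
443 hashes to 0; slot 0 is free => place at 0.
223 hashes to 6; slot 6 is free => place at 6.
603 hashes to 11; slot 11 is free => place at 11.
941 hashes to 11; 11 taken => place at 12.
458 hashes to 12; 12,0 taken => place at 1.
952 hashes to 12; 12,0,1 taken => place at 2.
Table: [443, 458, 952, 775, 515, ∅, 223, ∅, ∅, ∅, 397, 603, 941]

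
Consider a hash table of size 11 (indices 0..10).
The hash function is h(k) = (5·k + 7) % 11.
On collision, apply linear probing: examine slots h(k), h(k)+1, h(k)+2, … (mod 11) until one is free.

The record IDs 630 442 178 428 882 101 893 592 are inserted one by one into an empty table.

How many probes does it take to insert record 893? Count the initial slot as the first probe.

Insert 630: h=0, slot 0 empty -> index 0.
Insert 442: h=6, slot 6 empty -> index 6.
Insert 178: h=6, slot 6 occupied -> index 7.
Insert 428: h=2, slot 2 empty -> index 2.
Insert 882: h=6, slots 6,7 occupied -> index 8.
Insert 101: h=6, slots 6,7,8 occupied -> index 9.
Insert 893: h=6, slots 6,7,8,9 occupied -> index 10.
Insert 592: h=8, slots 8,9,10,0 occupied -> index 1.
Table: [630, 592, 428, —, —, —, 442, 178, 882, 101, 893]

5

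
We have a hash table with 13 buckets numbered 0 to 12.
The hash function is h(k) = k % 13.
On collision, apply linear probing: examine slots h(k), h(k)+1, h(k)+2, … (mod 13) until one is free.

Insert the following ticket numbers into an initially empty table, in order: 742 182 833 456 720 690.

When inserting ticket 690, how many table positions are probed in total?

742: h=1 -> slot 1
182: h=0 -> slot 0
833: h=1, probe 1,2 -> slot 2
456: h=1, probe 1,2,3 -> slot 3
720: h=5 -> slot 5
690: h=1, probe 1,2,3,4 -> slot 4
Table: [182, 742, 833, 456, 690, 720, -, -, -, -, -, -, -]

4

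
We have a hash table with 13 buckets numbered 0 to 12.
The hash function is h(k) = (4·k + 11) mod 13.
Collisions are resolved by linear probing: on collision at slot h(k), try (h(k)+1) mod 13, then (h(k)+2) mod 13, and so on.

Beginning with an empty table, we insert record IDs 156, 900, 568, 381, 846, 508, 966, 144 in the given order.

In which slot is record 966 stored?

4

Insert 156: h=11, slot 11 empty → index 11.
Insert 900: h=10, slot 10 empty → index 10.
Insert 568: h=8, slot 8 empty → index 8.
Insert 381: h=1, slot 1 empty → index 1.
Insert 846: h=2, slot 2 empty → index 2.
Insert 508: h=2, slot 2 occupied → index 3.
Insert 966: h=1, slots 1,2,3 occupied → index 4.
Insert 144: h=2, slots 2,3,4 occupied → index 5.
Table: [., 381, 846, 508, 966, 144, ., ., 568, ., 900, 156, .]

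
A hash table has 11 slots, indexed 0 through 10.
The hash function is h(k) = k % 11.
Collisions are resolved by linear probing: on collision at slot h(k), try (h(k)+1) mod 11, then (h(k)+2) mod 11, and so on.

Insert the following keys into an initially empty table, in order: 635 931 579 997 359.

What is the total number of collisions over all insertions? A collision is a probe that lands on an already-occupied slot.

635: h=8 => slot 8
931: h=7 => slot 7
579: h=7, probe 7,8,9 => slot 9
997: h=7, probe 7,8,9,10 => slot 10
359: h=7, probe 7,8,9,10,0 => slot 0
Table: [359, _, _, _, _, _, _, 931, 635, 579, 997]

9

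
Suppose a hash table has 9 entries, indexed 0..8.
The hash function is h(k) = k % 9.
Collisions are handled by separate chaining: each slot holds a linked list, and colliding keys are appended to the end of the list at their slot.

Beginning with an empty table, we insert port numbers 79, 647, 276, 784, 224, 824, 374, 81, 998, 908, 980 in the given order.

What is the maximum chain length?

5

Insert 79: h=7, bucket 7 empty -> new chain.
Insert 647: h=8, bucket 8 empty -> new chain.
Insert 276: h=6, bucket 6 empty -> new chain.
Insert 784: h=1, bucket 1 empty -> new chain.
Insert 224: h=8, bucket 8 nonempty -> append to chain.
Insert 824: h=5, bucket 5 empty -> new chain.
Insert 374: h=5, bucket 5 nonempty -> append to chain.
Insert 81: h=0, bucket 0 empty -> new chain.
Insert 998: h=8, bucket 8 nonempty -> append to chain.
Insert 908: h=8, bucket 8 nonempty -> append to chain.
Insert 980: h=8, bucket 8 nonempty -> append to chain.
Final buckets:
0: 81
1: 784
2: ∅
3: ∅
4: ∅
5: 824 -> 374
6: 276
7: 79
8: 647 -> 224 -> 998 -> 908 -> 980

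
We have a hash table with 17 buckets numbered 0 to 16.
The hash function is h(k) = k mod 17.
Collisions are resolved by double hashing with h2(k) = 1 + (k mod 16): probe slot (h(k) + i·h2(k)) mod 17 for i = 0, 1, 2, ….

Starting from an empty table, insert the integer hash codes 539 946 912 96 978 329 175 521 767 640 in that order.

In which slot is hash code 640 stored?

Insert 539: h=12, slot 12 empty → index 12.
Insert 946: h=11, slot 11 empty → index 11.
Insert 912: h=11, h2=1, slots 11,12 occupied → index 13.
Insert 96: h=11, h2=1, slots 11,12,13 occupied → index 14.
Insert 978: h=9, slot 9 empty → index 9.
Insert 329: h=6, slot 6 empty → index 6.
Insert 175: h=5, slot 5 empty → index 5.
Insert 521: h=11, h2=10, slot 11 occupied → index 4.
Insert 767: h=2, slot 2 empty → index 2.
Insert 640: h=11, h2=1, slots 11,12,13,14 occupied → index 15.
Table: [-, -, 767, -, 521, 175, 329, -, -, 978, -, 946, 539, 912, 96, 640, -]

15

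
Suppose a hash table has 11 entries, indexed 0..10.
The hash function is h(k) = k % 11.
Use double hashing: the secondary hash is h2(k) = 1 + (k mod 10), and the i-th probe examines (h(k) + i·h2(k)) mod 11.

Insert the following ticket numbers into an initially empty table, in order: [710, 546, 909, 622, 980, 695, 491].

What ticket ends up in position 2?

Insert 710: h=6, slot 6 empty -> index 6.
Insert 546: h=7, slot 7 empty -> index 7.
Insert 909: h=7, h2=10, slots 7,6 occupied -> index 5.
Insert 622: h=6, h2=3, slot 6 occupied -> index 9.
Insert 980: h=1, slot 1 empty -> index 1.
Insert 695: h=2, slot 2 empty -> index 2.
Insert 491: h=7, h2=2, slots 7,9 occupied -> index 0.
Table: [491, 980, 695, —, —, 909, 710, 546, —, 622, —]

695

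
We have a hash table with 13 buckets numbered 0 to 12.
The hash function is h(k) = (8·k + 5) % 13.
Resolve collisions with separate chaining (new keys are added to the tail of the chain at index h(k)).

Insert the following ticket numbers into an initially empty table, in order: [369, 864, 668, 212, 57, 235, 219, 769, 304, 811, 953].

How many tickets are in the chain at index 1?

Insert 369: h=6, bucket 6 empty -> new chain.
Insert 864: h=1, bucket 1 empty -> new chain.
Insert 668: h=6, bucket 6 nonempty -> append to chain.
Insert 212: h=11, bucket 11 empty -> new chain.
Insert 57: h=6, bucket 6 nonempty -> append to chain.
Insert 235: h=0, bucket 0 empty -> new chain.
Insert 219: h=2, bucket 2 empty -> new chain.
Insert 769: h=8, bucket 8 empty -> new chain.
Insert 304: h=6, bucket 6 nonempty -> append to chain.
Insert 811: h=6, bucket 6 nonempty -> append to chain.
Insert 953: h=11, bucket 11 nonempty -> append to chain.
Final buckets:
0: 235
1: 864
2: 219
3: ∅
4: ∅
5: ∅
6: 369 -> 668 -> 57 -> 304 -> 811
7: ∅
8: 769
9: ∅
10: ∅
11: 212 -> 953
12: ∅

1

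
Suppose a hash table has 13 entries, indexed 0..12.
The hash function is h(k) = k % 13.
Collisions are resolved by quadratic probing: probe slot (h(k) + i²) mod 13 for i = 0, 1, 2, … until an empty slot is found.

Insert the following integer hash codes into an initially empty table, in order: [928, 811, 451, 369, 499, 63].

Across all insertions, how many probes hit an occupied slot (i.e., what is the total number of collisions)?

928: h=5 => slot 5
811: h=5, probe 5,6 => slot 6
451: h=9 => slot 9
369: h=5, probe 5,6,9,1 => slot 1
499: h=5, probe 5,6,9,1,8 => slot 8
63: h=11 => slot 11
Table: [_, 369, _, _, _, 928, 811, _, 499, 451, _, 63, _]

8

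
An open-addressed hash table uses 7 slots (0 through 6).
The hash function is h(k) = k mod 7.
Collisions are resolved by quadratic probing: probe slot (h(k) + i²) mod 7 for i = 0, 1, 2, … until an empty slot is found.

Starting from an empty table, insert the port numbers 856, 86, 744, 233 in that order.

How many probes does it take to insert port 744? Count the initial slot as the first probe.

3

856 hashes to 2; slot 2 is free => place at 2.
86 hashes to 2; 2 taken => place at 3.
744 hashes to 2; 2,3 taken => place at 6.
233 hashes to 2; 2,3,6 taken => place at 4.
Table: [-, -, 856, 86, 233, -, 744]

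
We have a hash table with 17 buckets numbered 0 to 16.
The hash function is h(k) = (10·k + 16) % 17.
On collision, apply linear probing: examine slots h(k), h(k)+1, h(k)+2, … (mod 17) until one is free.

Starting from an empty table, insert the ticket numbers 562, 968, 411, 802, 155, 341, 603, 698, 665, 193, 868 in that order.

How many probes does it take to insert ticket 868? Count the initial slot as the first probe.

7

Insert 562: h=9, slot 9 empty → index 9.
Insert 968: h=6, slot 6 empty → index 6.
Insert 411: h=12, slot 12 empty → index 12.
Insert 802: h=12, slot 12 occupied → index 13.
Insert 155: h=2, slot 2 empty → index 2.
Insert 341: h=9, slot 9 occupied → index 10.
Insert 603: h=11, slot 11 empty → index 11.
Insert 698: h=9, slots 9,10,11,12,13 occupied → index 14.
Insert 665: h=2, slot 2 occupied → index 3.
Insert 193: h=8, slot 8 empty → index 8.
Insert 868: h=9, slots 9,10,11,12,13,14 occupied → index 15.
Table: [_, _, 155, 665, _, _, 968, _, 193, 562, 341, 603, 411, 802, 698, 868, _]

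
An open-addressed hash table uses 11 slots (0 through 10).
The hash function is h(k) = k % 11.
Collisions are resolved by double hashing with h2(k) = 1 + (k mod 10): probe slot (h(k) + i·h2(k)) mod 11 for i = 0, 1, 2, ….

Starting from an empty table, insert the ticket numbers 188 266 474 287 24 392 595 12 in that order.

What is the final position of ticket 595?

Insert 188: h=1, slot 1 empty -> index 1.
Insert 266: h=2, slot 2 empty -> index 2.
Insert 474: h=1, h2=5, slot 1 occupied -> index 6.
Insert 287: h=1, h2=8, slot 1 occupied -> index 9.
Insert 24: h=2, h2=5, slot 2 occupied -> index 7.
Insert 392: h=7, h2=3, slot 7 occupied -> index 10.
Insert 595: h=1, h2=6, slots 1,7,2 occupied -> index 8.
Insert 12: h=1, h2=3, slot 1 occupied -> index 4.
Table: [_, 188, 266, _, 12, _, 474, 24, 595, 287, 392]

8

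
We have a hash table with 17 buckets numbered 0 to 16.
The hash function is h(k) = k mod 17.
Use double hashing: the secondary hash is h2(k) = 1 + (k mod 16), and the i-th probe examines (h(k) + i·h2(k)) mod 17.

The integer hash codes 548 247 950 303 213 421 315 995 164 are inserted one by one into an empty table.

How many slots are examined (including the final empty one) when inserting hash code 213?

Insert 548: h=4, slot 4 empty => index 4.
Insert 247: h=9, slot 9 empty => index 9.
Insert 950: h=15, slot 15 empty => index 15.
Insert 303: h=14, slot 14 empty => index 14.
Insert 213: h=9, h2=6, slots 9,15,4 occupied => index 10.
Insert 421: h=13, slot 13 empty => index 13.
Insert 315: h=9, h2=12, slots 9,4 occupied => index 16.
Insert 995: h=9, h2=4, slots 9,13 occupied => index 0.
Insert 164: h=11, slot 11 empty => index 11.
Table: [995, _, _, _, 548, _, _, _, _, 247, 213, 164, _, 421, 303, 950, 315]

4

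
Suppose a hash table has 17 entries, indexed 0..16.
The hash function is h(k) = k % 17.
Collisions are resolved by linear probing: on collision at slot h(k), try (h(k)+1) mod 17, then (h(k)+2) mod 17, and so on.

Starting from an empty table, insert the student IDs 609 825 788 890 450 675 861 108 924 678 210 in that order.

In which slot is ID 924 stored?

13

609: h=14 -> slot 14
825: h=9 -> slot 9
788: h=6 -> slot 6
890: h=6, probe 6,7 -> slot 7
450: h=8 -> slot 8
675: h=12 -> slot 12
861: h=11 -> slot 11
108: h=6, probe 6,7,8,9,10 -> slot 10
924: h=6, probe 6,7,8,9,10,11,12,13 -> slot 13
678: h=15 -> slot 15
210: h=6, probe 6,7,8,9,10,11,12,13,14,15,16 -> slot 16
Table: [., ., ., ., ., ., 788, 890, 450, 825, 108, 861, 675, 924, 609, 678, 210]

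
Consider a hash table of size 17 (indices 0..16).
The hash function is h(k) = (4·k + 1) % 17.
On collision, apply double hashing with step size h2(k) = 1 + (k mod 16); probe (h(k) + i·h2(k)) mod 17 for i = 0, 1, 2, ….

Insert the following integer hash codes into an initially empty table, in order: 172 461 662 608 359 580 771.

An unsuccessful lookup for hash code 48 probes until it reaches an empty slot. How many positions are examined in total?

172: h=9 => slot 9
461: h=9, h2=14, probe 9,6 => slot 6
662: h=14 => slot 14
608: h=2 => slot 2
359: h=9, h2=8, probe 9,0 => slot 0
580: h=9, h2=5, probe 9,14,2,7 => slot 7
771: h=8 => slot 8
Table: [359, ., 608, ., ., ., 461, 580, 771, 172, ., ., ., ., 662, ., .]
Lookup 48: h=6, h2=1, probe 6,7,8,9,10 → slot 10 empty, not found.

5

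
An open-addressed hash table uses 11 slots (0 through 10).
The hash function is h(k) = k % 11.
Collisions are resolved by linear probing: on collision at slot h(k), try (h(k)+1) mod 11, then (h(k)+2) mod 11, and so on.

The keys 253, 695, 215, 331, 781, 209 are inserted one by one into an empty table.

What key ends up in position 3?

253: h=0 => slot 0
695: h=2 => slot 2
215: h=6 => slot 6
331: h=1 => slot 1
781: h=0, probe 0,1,2,3 => slot 3
209: h=0, probe 0,1,2,3,4 => slot 4
Table: [253, 331, 695, 781, 209, —, 215, —, —, —, —]

781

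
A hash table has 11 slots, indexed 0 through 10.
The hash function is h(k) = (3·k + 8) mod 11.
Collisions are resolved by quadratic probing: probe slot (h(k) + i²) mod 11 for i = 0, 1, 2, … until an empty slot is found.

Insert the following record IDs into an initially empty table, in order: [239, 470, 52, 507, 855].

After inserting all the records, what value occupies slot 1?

507

Insert 239: h=10, slot 10 empty → index 10.
Insert 470: h=10, slot 10 occupied → index 0.
Insert 52: h=10, slots 10,0 occupied → index 3.
Insert 507: h=0, slot 0 occupied → index 1.
Insert 855: h=10, slots 10,0,3 occupied → index 8.
Table: [470, 507, ., 52, ., ., ., ., 855, ., 239]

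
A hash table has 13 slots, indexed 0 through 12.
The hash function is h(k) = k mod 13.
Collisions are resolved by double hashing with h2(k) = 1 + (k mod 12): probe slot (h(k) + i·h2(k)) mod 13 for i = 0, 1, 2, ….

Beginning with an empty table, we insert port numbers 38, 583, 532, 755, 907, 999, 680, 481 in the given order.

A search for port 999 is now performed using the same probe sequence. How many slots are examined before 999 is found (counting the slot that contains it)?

2

Insert 38: h=12, slot 12 empty => index 12.
Insert 583: h=11, slot 11 empty => index 11.
Insert 532: h=12, h2=5, slot 12 occupied => index 4.
Insert 755: h=1, slot 1 empty => index 1.
Insert 907: h=10, slot 10 empty => index 10.
Insert 999: h=11, h2=4, slot 11 occupied => index 2.
Insert 680: h=4, h2=9, slot 4 occupied => index 0.
Insert 481: h=0, h2=2, slots 0,2,4 occupied => index 6.
Table: [680, 755, 999, -, 532, -, 481, -, -, -, 907, 583, 38]
Lookup 999: h=11, h2=4, probe 11,2 → found at 2.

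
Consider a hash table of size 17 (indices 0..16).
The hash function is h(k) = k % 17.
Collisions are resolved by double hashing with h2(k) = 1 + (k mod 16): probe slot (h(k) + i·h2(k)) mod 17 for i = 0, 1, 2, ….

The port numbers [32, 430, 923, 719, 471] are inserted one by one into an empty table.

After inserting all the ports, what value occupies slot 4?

719

Insert 32: h=15, slot 15 empty => index 15.
Insert 430: h=5, slot 5 empty => index 5.
Insert 923: h=5, h2=12, slot 5 occupied => index 0.
Insert 719: h=5, h2=16, slot 5 occupied => index 4.
Insert 471: h=12, slot 12 empty => index 12.
Table: [923, —, —, —, 719, 430, —, —, —, —, —, —, 471, —, —, 32, —]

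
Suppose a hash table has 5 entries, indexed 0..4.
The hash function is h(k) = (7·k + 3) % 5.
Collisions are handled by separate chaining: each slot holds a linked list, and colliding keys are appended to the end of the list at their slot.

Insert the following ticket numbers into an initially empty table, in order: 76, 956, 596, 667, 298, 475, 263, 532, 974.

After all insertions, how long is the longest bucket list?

Insert 76: h=0, bucket 0 empty → new chain.
Insert 956: h=0, bucket 0 nonempty → append to chain.
Insert 596: h=0, bucket 0 nonempty → append to chain.
Insert 667: h=2, bucket 2 empty → new chain.
Insert 298: h=4, bucket 4 empty → new chain.
Insert 475: h=3, bucket 3 empty → new chain.
Insert 263: h=4, bucket 4 nonempty → append to chain.
Insert 532: h=2, bucket 2 nonempty → append to chain.
Insert 974: h=1, bucket 1 empty → new chain.
Final buckets:
0: 76 -> 956 -> 596
1: 974
2: 667 -> 532
3: 475
4: 298 -> 263

3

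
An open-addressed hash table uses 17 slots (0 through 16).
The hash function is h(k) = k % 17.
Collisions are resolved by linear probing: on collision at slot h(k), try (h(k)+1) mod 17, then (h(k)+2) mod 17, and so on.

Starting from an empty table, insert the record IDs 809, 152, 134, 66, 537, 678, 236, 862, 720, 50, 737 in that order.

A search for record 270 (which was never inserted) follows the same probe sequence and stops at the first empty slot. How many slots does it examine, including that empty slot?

7

809 hashes to 10; slot 10 is free → place at 10.
152 hashes to 16; slot 16 is free → place at 16.
134 hashes to 15; slot 15 is free → place at 15.
66 hashes to 15; 15,16 taken → place at 0.
537 hashes to 10; 10 taken → place at 11.
678 hashes to 15; 15,16,0 taken → place at 1.
236 hashes to 15; 15,16,0,1 taken → place at 2.
862 hashes to 12; slot 12 is free → place at 12.
720 hashes to 6; slot 6 is free → place at 6.
50 hashes to 16; 16,0,1,2 taken → place at 3.
737 hashes to 6; 6 taken → place at 7.
Table: [66, 678, 236, 50, ., ., 720, 737, ., ., 809, 537, 862, ., ., 134, 152]
Lookup 270: h=15, probe 15,16,0,1,2,3,4 → slot 4 empty, not found.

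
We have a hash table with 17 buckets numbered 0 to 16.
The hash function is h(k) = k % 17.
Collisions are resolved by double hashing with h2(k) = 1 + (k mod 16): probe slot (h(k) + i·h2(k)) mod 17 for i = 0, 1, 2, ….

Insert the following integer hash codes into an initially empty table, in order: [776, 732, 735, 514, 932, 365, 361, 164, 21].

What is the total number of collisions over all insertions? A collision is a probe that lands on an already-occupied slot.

Insert 776: h=11, slot 11 empty -> index 11.
Insert 732: h=1, slot 1 empty -> index 1.
Insert 735: h=4, slot 4 empty -> index 4.
Insert 514: h=4, h2=3, slot 4 occupied -> index 7.
Insert 932: h=14, slot 14 empty -> index 14.
Insert 365: h=8, slot 8 empty -> index 8.
Insert 361: h=4, h2=10, slots 4,14,7 occupied -> index 0.
Insert 164: h=11, h2=5, slot 11 occupied -> index 16.
Insert 21: h=4, h2=6, slot 4 occupied -> index 10.
Table: [361, 732, _, _, 735, _, _, 514, 365, _, 21, 776, _, _, 932, _, 164]

6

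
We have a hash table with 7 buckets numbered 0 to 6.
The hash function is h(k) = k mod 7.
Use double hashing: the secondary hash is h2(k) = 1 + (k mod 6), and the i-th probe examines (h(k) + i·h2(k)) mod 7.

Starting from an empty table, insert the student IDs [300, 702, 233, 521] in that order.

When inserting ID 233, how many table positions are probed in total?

300: h=6 → slot 6
702: h=2 → slot 2
233: h=2, h2=6, probe 2,1 → slot 1
521: h=3 → slot 3
Table: [—, 233, 702, 521, —, —, 300]

2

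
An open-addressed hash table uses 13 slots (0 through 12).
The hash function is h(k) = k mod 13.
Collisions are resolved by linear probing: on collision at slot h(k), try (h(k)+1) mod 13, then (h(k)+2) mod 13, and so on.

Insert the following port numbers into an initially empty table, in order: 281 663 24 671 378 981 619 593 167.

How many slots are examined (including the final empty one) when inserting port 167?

5

281: h=8 => slot 8
663: h=0 => slot 0
24: h=11 => slot 11
671: h=8, probe 8,9 => slot 9
378: h=1 => slot 1
981: h=6 => slot 6
619: h=8, probe 8,9,10 => slot 10
593: h=8, probe 8,9,10,11,12 => slot 12
167: h=11, probe 11,12,0,1,2 => slot 2
Table: [663, 378, 167, _, _, _, 981, _, 281, 671, 619, 24, 593]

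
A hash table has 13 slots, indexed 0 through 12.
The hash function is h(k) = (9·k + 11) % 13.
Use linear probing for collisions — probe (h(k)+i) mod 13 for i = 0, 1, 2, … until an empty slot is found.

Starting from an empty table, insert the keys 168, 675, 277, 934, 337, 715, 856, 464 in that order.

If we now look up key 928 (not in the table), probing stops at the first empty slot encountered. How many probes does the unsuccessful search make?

Insert 168: h=2, slot 2 empty → index 2.
Insert 675: h=2, slot 2 occupied → index 3.
Insert 277: h=8, slot 8 empty → index 8.
Insert 934: h=6, slot 6 empty → index 6.
Insert 337: h=2, slots 2,3 occupied → index 4.
Insert 715: h=11, slot 11 empty → index 11.
Insert 856: h=6, slot 6 occupied → index 7.
Insert 464: h=1, slot 1 empty → index 1.
Table: [., 464, 168, 675, 337, ., 934, 856, 277, ., ., 715, .]
Lookup 928: h=4, probe 4,5 → slot 5 empty, not found.

2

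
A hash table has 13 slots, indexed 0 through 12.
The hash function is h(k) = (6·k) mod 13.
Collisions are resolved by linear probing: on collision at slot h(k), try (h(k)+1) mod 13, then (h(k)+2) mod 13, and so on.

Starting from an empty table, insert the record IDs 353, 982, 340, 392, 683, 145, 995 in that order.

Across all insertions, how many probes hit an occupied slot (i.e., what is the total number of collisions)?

353 hashes to 12; slot 12 is free => place at 12.
982 hashes to 3; slot 3 is free => place at 3.
340 hashes to 12; 12 taken => place at 0.
392 hashes to 12; 12,0 taken => place at 1.
683 hashes to 3; 3 taken => place at 4.
145 hashes to 12; 12,0,1 taken => place at 2.
995 hashes to 3; 3,4 taken => place at 5.
Table: [340, 392, 145, 982, 683, 995, -, -, -, -, -, -, 353]

9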